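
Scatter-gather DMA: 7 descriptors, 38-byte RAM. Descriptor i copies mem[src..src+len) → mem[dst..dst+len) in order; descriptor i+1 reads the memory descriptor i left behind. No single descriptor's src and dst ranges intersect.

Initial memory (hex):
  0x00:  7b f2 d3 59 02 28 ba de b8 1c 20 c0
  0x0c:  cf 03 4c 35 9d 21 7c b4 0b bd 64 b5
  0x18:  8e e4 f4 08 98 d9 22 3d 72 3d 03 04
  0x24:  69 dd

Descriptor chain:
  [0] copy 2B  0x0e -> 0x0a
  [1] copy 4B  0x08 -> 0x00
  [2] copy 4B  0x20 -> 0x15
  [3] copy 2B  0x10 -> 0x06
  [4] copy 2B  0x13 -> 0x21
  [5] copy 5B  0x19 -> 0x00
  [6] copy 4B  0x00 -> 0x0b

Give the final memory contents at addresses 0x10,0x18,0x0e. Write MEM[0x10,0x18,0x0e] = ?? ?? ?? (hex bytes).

#0 dst[0x0a+2] := {0x4c,0x35}
#1 dst[0x00+4] := {0xb8,0x1c,0x4c,0x35}
#2 dst[0x15+4] := {0x72,0x3d,0x03,0x04}
#3 dst[0x06+2] := {0x9d,0x21}
#4 dst[0x21+2] := {0xb4,0x0b}
#5 dst[0x00+5] := {0xe4,0xf4,0x08,0x98,0xd9}
#6 dst[0x0b+4] := {0xe4,0xf4,0x08,0x98}
query mem[0x10]=0x9d, mem[0x18]=0x04, mem[0x0e]=0x98

MEM[0x10,0x18,0x0e] = 9d 04 98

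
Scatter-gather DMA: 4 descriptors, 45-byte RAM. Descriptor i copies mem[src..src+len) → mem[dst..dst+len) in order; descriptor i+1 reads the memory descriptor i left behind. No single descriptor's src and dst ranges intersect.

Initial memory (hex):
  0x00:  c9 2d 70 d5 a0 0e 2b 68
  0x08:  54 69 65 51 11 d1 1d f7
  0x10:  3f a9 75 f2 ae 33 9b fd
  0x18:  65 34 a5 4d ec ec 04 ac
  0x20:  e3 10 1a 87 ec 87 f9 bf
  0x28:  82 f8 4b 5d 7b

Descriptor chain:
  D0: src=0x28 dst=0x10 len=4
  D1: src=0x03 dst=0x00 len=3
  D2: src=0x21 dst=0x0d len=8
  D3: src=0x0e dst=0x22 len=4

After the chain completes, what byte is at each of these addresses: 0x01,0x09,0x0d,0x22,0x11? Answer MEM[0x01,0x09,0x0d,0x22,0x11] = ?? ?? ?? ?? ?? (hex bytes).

[0] 0x28->0x10 len=4 : 82 f8 4b 5d
[1] 0x03->0x00 len=3 : d5 a0 0e
[2] 0x21->0x0d len=8 : 10 1a 87 ec 87 f9 bf 82
[3] 0x0e->0x22 len=4 : 1a 87 ec 87
query mem[0x01]=0xa0, mem[0x09]=0x69, mem[0x0d]=0x10, mem[0x22]=0x1a, mem[0x11]=0x87

MEM[0x01,0x09,0x0d,0x22,0x11] = a0 69 10 1a 87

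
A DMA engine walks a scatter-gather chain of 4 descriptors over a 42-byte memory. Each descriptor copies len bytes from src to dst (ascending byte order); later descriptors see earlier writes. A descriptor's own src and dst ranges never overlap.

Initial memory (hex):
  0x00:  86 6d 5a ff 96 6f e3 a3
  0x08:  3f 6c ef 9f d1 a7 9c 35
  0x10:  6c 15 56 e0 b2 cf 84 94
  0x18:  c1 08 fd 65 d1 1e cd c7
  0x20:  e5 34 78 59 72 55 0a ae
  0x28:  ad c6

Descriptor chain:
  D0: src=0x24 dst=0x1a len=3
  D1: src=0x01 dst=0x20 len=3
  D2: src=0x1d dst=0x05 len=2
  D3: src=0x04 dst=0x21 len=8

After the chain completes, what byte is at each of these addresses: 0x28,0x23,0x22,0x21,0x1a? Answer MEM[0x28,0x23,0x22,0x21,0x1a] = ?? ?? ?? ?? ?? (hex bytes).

#0 dst[0x1a+3] := {0x72,0x55,0x0a}
#1 dst[0x20+3] := {0x6d,0x5a,0xff}
#2 dst[0x05+2] := {0x1e,0xcd}
#3 dst[0x21+8] := {0x96,0x1e,0xcd,0xa3,0x3f,0x6c,0xef,0x9f}
query mem[0x28]=0x9f, mem[0x23]=0xcd, mem[0x22]=0x1e, mem[0x21]=0x96, mem[0x1a]=0x72

MEM[0x28,0x23,0x22,0x21,0x1a] = 9f cd 1e 96 72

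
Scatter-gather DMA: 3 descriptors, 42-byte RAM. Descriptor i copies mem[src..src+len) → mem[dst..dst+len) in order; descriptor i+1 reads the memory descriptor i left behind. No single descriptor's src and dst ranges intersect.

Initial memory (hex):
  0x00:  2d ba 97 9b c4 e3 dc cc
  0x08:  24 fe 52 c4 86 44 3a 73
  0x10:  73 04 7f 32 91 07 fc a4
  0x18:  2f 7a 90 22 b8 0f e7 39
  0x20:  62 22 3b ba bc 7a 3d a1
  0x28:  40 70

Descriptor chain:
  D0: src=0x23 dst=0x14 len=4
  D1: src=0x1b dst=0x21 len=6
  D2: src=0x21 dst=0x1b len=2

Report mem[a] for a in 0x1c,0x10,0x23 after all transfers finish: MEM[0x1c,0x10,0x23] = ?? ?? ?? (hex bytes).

MEM[0x1c,0x10,0x23] = b8 73 0f

  after D0: wrote 4B at 0x14 = babc7a3d
  after D1: wrote 6B at 0x21 = 22b80fe73962
  after D2: wrote 2B at 0x1b = 22b8
query mem[0x1c]=0xb8, mem[0x10]=0x73, mem[0x23]=0x0f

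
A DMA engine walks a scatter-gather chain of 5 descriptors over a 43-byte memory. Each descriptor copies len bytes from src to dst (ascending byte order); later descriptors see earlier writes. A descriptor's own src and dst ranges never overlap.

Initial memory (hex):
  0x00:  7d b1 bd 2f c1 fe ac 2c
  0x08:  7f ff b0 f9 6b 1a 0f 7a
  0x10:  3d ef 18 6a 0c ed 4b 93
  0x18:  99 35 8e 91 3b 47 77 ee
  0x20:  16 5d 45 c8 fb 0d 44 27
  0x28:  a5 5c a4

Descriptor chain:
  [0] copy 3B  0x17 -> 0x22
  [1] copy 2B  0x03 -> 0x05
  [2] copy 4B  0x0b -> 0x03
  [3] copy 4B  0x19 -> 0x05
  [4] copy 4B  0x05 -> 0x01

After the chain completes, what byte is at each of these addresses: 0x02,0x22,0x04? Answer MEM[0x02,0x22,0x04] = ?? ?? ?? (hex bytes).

[0] 0x17->0x22 len=3 : 93 99 35
[1] 0x03->0x05 len=2 : 2f c1
[2] 0x0b->0x03 len=4 : f9 6b 1a 0f
[3] 0x19->0x05 len=4 : 35 8e 91 3b
[4] 0x05->0x01 len=4 : 35 8e 91 3b
query mem[0x02]=0x8e, mem[0x22]=0x93, mem[0x04]=0x3b

MEM[0x02,0x22,0x04] = 8e 93 3b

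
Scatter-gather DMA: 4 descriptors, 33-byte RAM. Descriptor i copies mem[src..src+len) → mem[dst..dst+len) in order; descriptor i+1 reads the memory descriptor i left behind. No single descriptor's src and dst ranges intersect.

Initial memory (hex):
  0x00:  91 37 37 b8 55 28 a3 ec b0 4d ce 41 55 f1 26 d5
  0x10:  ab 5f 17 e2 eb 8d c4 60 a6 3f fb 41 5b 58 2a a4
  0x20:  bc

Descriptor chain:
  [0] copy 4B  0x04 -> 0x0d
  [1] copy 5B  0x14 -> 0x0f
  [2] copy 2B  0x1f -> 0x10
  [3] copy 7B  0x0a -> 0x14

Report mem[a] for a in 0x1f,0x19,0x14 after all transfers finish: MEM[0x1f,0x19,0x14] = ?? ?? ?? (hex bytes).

MEM[0x1f,0x19,0x14] = a4 eb ce

  after D0: wrote 4B at 0x0d = 5528a3ec
  after D1: wrote 5B at 0x0f = eb8dc460a6
  after D2: wrote 2B at 0x10 = a4bc
  after D3: wrote 7B at 0x14 = ce41555528eba4
query mem[0x1f]=0xa4, mem[0x19]=0xeb, mem[0x14]=0xce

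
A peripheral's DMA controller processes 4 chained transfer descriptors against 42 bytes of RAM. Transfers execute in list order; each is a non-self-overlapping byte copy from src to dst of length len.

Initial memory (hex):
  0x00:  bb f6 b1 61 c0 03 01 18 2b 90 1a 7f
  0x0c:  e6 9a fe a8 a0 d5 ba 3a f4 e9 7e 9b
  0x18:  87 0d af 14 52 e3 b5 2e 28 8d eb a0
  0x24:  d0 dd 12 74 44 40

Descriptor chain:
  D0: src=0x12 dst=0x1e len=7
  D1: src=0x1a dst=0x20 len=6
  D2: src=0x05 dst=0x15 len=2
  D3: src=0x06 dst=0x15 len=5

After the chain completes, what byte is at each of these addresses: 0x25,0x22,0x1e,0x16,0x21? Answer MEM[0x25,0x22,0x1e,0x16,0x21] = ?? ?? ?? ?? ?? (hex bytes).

MEM[0x25,0x22,0x1e,0x16,0x21] = 3a 52 ba 18 14

#0 dst[0x1e+7] := {0xba,0x3a,0xf4,0xe9,0x7e,0x9b,0x87}
#1 dst[0x20+6] := {0xaf,0x14,0x52,0xe3,0xba,0x3a}
#2 dst[0x15+2] := {0x03,0x01}
#3 dst[0x15+5] := {0x01,0x18,0x2b,0x90,0x1a}
query mem[0x25]=0x3a, mem[0x22]=0x52, mem[0x1e]=0xba, mem[0x16]=0x18, mem[0x21]=0x14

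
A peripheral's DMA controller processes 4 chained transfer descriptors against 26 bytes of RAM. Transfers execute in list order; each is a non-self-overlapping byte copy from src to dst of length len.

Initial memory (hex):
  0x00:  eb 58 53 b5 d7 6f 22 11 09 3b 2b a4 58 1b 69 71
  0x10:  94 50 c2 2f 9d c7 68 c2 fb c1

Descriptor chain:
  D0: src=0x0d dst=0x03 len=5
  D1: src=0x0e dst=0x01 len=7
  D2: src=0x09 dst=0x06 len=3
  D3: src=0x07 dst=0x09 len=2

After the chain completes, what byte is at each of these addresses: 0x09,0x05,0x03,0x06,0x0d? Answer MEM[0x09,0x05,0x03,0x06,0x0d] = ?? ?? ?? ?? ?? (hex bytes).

MEM[0x09,0x05,0x03,0x06,0x0d] = 2b c2 94 3b 1b

#0 dst[0x03+5] := {0x1b,0x69,0x71,0x94,0x50}
#1 dst[0x01+7] := {0x69,0x71,0x94,0x50,0xc2,0x2f,0x9d}
#2 dst[0x06+3] := {0x3b,0x2b,0xa4}
#3 dst[0x09+2] := {0x2b,0xa4}
query mem[0x09]=0x2b, mem[0x05]=0xc2, mem[0x03]=0x94, mem[0x06]=0x3b, mem[0x0d]=0x1b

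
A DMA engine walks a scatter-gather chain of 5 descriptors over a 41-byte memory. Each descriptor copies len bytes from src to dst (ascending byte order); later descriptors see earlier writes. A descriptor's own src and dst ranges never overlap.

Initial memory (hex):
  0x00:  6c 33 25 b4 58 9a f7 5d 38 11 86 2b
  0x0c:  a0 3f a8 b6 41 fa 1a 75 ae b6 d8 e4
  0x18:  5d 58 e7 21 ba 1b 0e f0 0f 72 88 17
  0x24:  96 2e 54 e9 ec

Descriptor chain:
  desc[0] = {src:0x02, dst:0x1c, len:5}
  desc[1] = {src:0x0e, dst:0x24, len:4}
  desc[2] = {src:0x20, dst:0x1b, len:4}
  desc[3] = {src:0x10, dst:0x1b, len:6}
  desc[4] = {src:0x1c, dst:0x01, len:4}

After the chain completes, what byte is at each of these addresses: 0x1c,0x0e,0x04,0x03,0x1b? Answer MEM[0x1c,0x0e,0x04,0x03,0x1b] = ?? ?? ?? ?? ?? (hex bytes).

MEM[0x1c,0x0e,0x04,0x03,0x1b] = fa a8 ae 75 41

  after D0: wrote 5B at 0x1c = 25b4589af7
  after D1: wrote 4B at 0x24 = a8b641fa
  after D2: wrote 4B at 0x1b = f7728817
  after D3: wrote 6B at 0x1b = 41fa1a75aeb6
  after D4: wrote 4B at 0x01 = fa1a75ae
query mem[0x1c]=0xfa, mem[0x0e]=0xa8, mem[0x04]=0xae, mem[0x03]=0x75, mem[0x1b]=0x41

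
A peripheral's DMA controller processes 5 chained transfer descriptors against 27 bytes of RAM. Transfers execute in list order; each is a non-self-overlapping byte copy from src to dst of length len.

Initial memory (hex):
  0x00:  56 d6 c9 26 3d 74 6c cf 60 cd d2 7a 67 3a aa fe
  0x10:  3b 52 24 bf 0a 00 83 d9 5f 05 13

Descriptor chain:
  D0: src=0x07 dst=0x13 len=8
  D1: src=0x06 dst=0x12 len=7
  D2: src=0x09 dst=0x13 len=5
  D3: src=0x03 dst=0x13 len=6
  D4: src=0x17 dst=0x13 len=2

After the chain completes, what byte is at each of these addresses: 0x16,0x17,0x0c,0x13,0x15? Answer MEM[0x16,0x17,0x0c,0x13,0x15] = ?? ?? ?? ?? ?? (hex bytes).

MEM[0x16,0x17,0x0c,0x13,0x15] = 6c cf 67 cf 74

[0] 0x07->0x13 len=8 : cf 60 cd d2 7a 67 3a aa
[1] 0x06->0x12 len=7 : 6c cf 60 cd d2 7a 67
[2] 0x09->0x13 len=5 : cd d2 7a 67 3a
[3] 0x03->0x13 len=6 : 26 3d 74 6c cf 60
[4] 0x17->0x13 len=2 : cf 60
query mem[0x16]=0x6c, mem[0x17]=0xcf, mem[0x0c]=0x67, mem[0x13]=0xcf, mem[0x15]=0x74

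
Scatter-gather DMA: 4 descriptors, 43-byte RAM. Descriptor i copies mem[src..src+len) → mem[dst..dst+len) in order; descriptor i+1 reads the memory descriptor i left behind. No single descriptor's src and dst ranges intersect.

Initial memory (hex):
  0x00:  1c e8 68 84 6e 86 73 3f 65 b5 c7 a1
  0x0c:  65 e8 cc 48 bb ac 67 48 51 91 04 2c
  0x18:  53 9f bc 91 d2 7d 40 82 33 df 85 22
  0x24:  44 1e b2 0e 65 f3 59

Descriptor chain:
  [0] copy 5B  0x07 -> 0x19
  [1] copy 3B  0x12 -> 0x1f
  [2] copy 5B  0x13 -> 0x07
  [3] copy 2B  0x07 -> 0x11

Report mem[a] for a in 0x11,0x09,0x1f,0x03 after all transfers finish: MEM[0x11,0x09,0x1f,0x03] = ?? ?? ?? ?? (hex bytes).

  after D0: wrote 5B at 0x19 = 3f65b5c7a1
  after D1: wrote 3B at 0x1f = 674851
  after D2: wrote 5B at 0x07 = 485191042c
  after D3: wrote 2B at 0x11 = 4851
query mem[0x11]=0x48, mem[0x09]=0x91, mem[0x1f]=0x67, mem[0x03]=0x84

MEM[0x11,0x09,0x1f,0x03] = 48 91 67 84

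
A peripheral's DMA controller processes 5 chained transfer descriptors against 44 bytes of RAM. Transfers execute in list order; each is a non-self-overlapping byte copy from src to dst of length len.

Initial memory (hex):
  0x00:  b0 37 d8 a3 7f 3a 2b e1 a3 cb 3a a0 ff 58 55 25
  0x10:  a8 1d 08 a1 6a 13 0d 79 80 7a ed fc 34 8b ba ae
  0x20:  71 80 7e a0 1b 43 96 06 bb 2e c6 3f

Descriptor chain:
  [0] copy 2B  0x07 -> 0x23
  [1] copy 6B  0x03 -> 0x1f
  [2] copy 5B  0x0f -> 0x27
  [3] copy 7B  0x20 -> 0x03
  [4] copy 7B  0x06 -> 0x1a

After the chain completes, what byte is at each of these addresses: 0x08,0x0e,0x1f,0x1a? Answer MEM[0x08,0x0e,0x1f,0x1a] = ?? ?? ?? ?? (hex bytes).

MEM[0x08,0x0e,0x1f,0x1a] = 43 55 a0 e1

[0] 0x07->0x23 len=2 : e1 a3
[1] 0x03->0x1f len=6 : a3 7f 3a 2b e1 a3
[2] 0x0f->0x27 len=5 : 25 a8 1d 08 a1
[3] 0x20->0x03 len=7 : 7f 3a 2b e1 a3 43 96
[4] 0x06->0x1a len=7 : e1 a3 43 96 3a a0 ff
query mem[0x08]=0x43, mem[0x0e]=0x55, mem[0x1f]=0xa0, mem[0x1a]=0xe1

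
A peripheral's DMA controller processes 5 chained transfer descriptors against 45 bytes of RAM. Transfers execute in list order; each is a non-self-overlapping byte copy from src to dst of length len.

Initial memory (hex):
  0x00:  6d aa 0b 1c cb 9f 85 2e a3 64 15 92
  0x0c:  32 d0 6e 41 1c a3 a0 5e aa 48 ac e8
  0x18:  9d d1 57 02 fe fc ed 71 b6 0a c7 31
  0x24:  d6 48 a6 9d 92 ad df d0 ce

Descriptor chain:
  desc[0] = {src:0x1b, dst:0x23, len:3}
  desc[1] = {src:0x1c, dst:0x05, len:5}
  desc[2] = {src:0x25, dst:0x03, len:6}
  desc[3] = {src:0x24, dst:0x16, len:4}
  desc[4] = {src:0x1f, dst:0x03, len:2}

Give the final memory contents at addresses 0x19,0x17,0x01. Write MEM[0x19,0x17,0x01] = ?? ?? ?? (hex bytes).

  after D0: wrote 3B at 0x23 = 02fefc
  after D1: wrote 5B at 0x05 = fefced71b6
  after D2: wrote 6B at 0x03 = fca69d92addf
  after D3: wrote 4B at 0x16 = fefca69d
  after D4: wrote 2B at 0x03 = 71b6
query mem[0x19]=0x9d, mem[0x17]=0xfc, mem[0x01]=0xaa

MEM[0x19,0x17,0x01] = 9d fc aa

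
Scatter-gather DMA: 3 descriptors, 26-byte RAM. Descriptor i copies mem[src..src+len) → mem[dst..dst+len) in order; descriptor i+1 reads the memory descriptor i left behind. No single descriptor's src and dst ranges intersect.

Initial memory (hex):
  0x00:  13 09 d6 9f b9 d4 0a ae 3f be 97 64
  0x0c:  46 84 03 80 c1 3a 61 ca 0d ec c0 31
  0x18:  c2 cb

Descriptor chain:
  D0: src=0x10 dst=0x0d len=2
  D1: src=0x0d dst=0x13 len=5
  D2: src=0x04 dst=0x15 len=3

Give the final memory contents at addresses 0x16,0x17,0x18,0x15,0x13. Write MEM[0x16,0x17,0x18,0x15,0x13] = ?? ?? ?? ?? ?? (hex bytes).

MEM[0x16,0x17,0x18,0x15,0x13] = d4 0a c2 b9 c1

  after D0: wrote 2B at 0x0d = c13a
  after D1: wrote 5B at 0x13 = c13a80c13a
  after D2: wrote 3B at 0x15 = b9d40a
query mem[0x16]=0xd4, mem[0x17]=0x0a, mem[0x18]=0xc2, mem[0x15]=0xb9, mem[0x13]=0xc1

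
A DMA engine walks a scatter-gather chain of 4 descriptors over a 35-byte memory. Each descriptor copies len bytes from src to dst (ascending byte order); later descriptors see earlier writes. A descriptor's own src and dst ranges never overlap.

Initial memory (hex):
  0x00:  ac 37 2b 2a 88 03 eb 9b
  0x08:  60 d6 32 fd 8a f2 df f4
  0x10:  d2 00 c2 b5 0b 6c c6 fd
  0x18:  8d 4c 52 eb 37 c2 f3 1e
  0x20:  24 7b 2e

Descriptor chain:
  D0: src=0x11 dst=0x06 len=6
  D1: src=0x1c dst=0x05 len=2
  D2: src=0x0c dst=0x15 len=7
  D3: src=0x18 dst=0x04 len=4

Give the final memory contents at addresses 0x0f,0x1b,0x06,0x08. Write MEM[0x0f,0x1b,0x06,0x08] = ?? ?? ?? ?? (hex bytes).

MEM[0x0f,0x1b,0x06,0x08] = f4 c2 00 b5

  after D0: wrote 6B at 0x06 = 00c2b50b6cc6
  after D1: wrote 2B at 0x05 = 37c2
  after D2: wrote 7B at 0x15 = 8af2dff4d200c2
  after D3: wrote 4B at 0x04 = f4d200c2
query mem[0x0f]=0xf4, mem[0x1b]=0xc2, mem[0x06]=0x00, mem[0x08]=0xb5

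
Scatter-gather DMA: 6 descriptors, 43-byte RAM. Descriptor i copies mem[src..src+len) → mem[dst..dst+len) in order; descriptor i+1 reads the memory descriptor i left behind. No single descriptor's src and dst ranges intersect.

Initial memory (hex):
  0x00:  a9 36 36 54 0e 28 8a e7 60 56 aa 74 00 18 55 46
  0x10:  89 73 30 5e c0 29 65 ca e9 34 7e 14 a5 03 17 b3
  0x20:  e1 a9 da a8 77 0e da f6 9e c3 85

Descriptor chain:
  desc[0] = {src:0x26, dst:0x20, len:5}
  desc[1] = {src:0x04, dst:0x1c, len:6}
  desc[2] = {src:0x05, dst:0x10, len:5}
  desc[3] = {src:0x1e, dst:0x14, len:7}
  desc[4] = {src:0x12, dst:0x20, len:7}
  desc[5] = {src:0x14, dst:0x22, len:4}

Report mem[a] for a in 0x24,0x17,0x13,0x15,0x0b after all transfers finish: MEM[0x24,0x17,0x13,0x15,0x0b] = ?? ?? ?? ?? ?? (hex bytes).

MEM[0x24,0x17,0x13,0x15,0x0b] = 60 56 60 e7 74

D0: mem[0x20..0x24] <- [da f6 9e c3 85]
D1: mem[0x1c..0x21] <- [0e 28 8a e7 60 56]
D2: mem[0x10..0x14] <- [28 8a e7 60 56]
D3: mem[0x14..0x1a] <- [8a e7 60 56 9e c3 85]
D4: mem[0x20..0x26] <- [e7 60 8a e7 60 56 9e]
D5: mem[0x22..0x25] <- [8a e7 60 56]
query mem[0x24]=0x60, mem[0x17]=0x56, mem[0x13]=0x60, mem[0x15]=0xe7, mem[0x0b]=0x74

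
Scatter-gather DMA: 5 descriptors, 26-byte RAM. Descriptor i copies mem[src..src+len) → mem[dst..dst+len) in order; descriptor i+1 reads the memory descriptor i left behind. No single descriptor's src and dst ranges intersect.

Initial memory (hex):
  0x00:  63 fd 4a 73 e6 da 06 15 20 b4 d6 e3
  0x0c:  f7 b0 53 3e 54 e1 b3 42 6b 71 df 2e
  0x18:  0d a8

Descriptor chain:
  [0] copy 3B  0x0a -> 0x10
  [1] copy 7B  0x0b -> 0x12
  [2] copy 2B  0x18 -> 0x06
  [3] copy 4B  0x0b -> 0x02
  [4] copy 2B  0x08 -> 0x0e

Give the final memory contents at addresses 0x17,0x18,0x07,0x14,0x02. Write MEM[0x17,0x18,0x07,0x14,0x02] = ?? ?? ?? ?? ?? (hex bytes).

MEM[0x17,0x18,0x07,0x14,0x02] = d6 e3 a8 b0 e3

  after D0: wrote 3B at 0x10 = d6e3f7
  after D1: wrote 7B at 0x12 = e3f7b0533ed6e3
  after D2: wrote 2B at 0x06 = e3a8
  after D3: wrote 4B at 0x02 = e3f7b053
  after D4: wrote 2B at 0x0e = 20b4
query mem[0x17]=0xd6, mem[0x18]=0xe3, mem[0x07]=0xa8, mem[0x14]=0xb0, mem[0x02]=0xe3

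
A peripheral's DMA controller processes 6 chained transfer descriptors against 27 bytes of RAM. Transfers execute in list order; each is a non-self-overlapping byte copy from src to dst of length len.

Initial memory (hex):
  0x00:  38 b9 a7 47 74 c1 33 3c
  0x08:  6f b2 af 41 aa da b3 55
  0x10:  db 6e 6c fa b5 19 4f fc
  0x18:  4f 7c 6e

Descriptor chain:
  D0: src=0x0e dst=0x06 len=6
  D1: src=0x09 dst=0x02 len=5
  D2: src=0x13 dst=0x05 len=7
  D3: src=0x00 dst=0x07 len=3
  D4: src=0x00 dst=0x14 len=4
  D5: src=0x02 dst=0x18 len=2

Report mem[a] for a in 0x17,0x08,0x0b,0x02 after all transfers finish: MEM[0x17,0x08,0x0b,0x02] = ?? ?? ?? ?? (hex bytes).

MEM[0x17,0x08,0x0b,0x02] = 6c b9 7c 6e

[0] 0x0e->0x06 len=6 : b3 55 db 6e 6c fa
[1] 0x09->0x02 len=5 : 6e 6c fa aa da
[2] 0x13->0x05 len=7 : fa b5 19 4f fc 4f 7c
[3] 0x00->0x07 len=3 : 38 b9 6e
[4] 0x00->0x14 len=4 : 38 b9 6e 6c
[5] 0x02->0x18 len=2 : 6e 6c
query mem[0x17]=0x6c, mem[0x08]=0xb9, mem[0x0b]=0x7c, mem[0x02]=0x6e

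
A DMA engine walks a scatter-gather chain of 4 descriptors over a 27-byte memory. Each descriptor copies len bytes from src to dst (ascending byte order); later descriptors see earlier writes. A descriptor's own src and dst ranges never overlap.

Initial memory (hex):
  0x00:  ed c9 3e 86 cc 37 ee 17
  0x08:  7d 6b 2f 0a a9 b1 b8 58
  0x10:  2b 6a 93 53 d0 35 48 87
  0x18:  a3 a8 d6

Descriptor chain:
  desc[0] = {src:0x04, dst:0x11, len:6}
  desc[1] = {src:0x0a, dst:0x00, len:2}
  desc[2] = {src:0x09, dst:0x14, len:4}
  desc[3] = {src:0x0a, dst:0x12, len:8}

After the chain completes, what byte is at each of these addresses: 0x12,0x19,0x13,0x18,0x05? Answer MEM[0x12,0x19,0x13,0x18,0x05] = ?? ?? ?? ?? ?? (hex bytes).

MEM[0x12,0x19,0x13,0x18,0x05] = 2f cc 0a 2b 37

D0: mem[0x11..0x16] <- [cc 37 ee 17 7d 6b]
D1: mem[0x00..0x01] <- [2f 0a]
D2: mem[0x14..0x17] <- [6b 2f 0a a9]
D3: mem[0x12..0x19] <- [2f 0a a9 b1 b8 58 2b cc]
query mem[0x12]=0x2f, mem[0x19]=0xcc, mem[0x13]=0x0a, mem[0x18]=0x2b, mem[0x05]=0x37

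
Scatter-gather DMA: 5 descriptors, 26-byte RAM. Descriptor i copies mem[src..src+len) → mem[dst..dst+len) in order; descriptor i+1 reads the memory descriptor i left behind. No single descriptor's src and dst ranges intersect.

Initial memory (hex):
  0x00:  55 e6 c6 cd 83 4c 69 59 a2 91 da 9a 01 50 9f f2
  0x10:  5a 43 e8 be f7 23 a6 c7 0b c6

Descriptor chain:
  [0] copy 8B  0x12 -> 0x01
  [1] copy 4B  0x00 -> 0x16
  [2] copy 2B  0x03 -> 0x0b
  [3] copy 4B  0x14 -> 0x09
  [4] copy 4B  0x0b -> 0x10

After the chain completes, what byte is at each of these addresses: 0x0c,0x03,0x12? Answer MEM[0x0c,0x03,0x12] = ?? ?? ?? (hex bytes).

[0] 0x12->0x01 len=8 : e8 be f7 23 a6 c7 0b c6
[1] 0x00->0x16 len=4 : 55 e8 be f7
[2] 0x03->0x0b len=2 : f7 23
[3] 0x14->0x09 len=4 : f7 23 55 e8
[4] 0x0b->0x10 len=4 : 55 e8 50 9f
query mem[0x0c]=0xe8, mem[0x03]=0xf7, mem[0x12]=0x50

MEM[0x0c,0x03,0x12] = e8 f7 50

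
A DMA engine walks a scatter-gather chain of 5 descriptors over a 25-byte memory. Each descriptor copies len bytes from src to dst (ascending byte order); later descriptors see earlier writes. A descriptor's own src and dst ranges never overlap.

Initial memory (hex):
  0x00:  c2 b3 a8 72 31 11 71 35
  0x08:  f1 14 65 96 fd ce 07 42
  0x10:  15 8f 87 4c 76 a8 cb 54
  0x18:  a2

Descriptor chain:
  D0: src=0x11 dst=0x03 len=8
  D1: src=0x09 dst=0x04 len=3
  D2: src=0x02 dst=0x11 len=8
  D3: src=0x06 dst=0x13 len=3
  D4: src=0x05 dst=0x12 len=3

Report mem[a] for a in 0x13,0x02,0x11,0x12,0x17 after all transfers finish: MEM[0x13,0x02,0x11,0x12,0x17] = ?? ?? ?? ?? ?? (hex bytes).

MEM[0x13,0x02,0x11,0x12,0x17] = 96 a8 a8 a2 cb

D0: mem[0x03..0x0a] <- [8f 87 4c 76 a8 cb 54 a2]
D1: mem[0x04..0x06] <- [54 a2 96]
D2: mem[0x11..0x18] <- [a8 8f 54 a2 96 a8 cb 54]
D3: mem[0x13..0x15] <- [96 a8 cb]
D4: mem[0x12..0x14] <- [a2 96 a8]
query mem[0x13]=0x96, mem[0x02]=0xa8, mem[0x11]=0xa8, mem[0x12]=0xa2, mem[0x17]=0xcb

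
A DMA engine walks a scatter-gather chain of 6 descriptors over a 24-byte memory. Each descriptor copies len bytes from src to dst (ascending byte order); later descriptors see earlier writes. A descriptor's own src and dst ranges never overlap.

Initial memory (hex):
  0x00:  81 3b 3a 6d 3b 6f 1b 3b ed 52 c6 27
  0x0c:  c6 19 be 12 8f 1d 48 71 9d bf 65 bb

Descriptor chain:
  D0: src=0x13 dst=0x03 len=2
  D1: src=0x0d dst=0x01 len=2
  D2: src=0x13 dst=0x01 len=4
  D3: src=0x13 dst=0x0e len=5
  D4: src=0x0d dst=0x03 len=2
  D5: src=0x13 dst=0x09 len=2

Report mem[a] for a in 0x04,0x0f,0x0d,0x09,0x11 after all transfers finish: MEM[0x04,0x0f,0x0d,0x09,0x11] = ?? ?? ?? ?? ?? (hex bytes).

D0: mem[0x03..0x04] <- [71 9d]
D1: mem[0x01..0x02] <- [19 be]
D2: mem[0x01..0x04] <- [71 9d bf 65]
D3: mem[0x0e..0x12] <- [71 9d bf 65 bb]
D4: mem[0x03..0x04] <- [19 71]
D5: mem[0x09..0x0a] <- [71 9d]
query mem[0x04]=0x71, mem[0x0f]=0x9d, mem[0x0d]=0x19, mem[0x09]=0x71, mem[0x11]=0x65

MEM[0x04,0x0f,0x0d,0x09,0x11] = 71 9d 19 71 65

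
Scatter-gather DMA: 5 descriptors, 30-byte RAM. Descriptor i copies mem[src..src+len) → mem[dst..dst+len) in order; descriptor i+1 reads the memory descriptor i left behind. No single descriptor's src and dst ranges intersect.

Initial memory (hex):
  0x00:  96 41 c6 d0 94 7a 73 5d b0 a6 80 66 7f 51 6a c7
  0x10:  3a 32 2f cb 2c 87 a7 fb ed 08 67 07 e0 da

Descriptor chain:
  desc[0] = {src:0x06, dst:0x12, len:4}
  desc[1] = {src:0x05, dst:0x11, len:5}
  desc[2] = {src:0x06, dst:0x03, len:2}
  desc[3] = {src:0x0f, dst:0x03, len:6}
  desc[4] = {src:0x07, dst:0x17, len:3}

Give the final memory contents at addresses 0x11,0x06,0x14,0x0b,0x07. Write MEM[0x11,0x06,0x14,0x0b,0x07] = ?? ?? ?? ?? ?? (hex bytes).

#0 dst[0x12+4] := {0x73,0x5d,0xb0,0xa6}
#1 dst[0x11+5] := {0x7a,0x73,0x5d,0xb0,0xa6}
#2 dst[0x03+2] := {0x73,0x5d}
#3 dst[0x03+6] := {0xc7,0x3a,0x7a,0x73,0x5d,0xb0}
#4 dst[0x17+3] := {0x5d,0xb0,0xa6}
query mem[0x11]=0x7a, mem[0x06]=0x73, mem[0x14]=0xb0, mem[0x0b]=0x66, mem[0x07]=0x5d

MEM[0x11,0x06,0x14,0x0b,0x07] = 7a 73 b0 66 5d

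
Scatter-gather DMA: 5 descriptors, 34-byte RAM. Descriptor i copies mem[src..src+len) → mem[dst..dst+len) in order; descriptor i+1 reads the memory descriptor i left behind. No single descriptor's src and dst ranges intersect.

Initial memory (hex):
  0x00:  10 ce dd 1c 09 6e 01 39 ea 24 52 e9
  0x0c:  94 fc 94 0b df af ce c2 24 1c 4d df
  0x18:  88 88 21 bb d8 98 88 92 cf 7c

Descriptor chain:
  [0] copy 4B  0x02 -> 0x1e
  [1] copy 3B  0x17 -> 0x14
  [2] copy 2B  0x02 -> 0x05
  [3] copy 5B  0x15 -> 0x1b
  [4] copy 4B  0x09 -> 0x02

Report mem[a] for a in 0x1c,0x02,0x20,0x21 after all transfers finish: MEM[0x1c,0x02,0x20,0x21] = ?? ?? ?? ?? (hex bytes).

D0: mem[0x1e..0x21] <- [dd 1c 09 6e]
D1: mem[0x14..0x16] <- [df 88 88]
D2: mem[0x05..0x06] <- [dd 1c]
D3: mem[0x1b..0x1f] <- [88 88 df 88 88]
D4: mem[0x02..0x05] <- [24 52 e9 94]
query mem[0x1c]=0x88, mem[0x02]=0x24, mem[0x20]=0x09, mem[0x21]=0x6e

MEM[0x1c,0x02,0x20,0x21] = 88 24 09 6e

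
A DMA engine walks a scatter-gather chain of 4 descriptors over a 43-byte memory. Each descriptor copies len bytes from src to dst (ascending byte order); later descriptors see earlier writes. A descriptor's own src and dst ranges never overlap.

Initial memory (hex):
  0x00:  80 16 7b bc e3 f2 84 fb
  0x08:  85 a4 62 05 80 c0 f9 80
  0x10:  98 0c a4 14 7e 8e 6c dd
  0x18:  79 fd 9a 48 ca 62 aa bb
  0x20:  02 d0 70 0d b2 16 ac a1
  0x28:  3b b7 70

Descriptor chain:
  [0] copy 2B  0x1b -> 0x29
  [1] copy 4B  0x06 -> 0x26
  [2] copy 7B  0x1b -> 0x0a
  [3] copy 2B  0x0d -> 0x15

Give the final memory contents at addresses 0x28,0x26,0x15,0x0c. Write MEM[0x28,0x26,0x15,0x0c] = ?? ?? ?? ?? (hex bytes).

  after D0: wrote 2B at 0x29 = 48ca
  after D1: wrote 4B at 0x26 = 84fb85a4
  after D2: wrote 7B at 0x0a = 48ca62aabb02d0
  after D3: wrote 2B at 0x15 = aabb
query mem[0x28]=0x85, mem[0x26]=0x84, mem[0x15]=0xaa, mem[0x0c]=0x62

MEM[0x28,0x26,0x15,0x0c] = 85 84 aa 62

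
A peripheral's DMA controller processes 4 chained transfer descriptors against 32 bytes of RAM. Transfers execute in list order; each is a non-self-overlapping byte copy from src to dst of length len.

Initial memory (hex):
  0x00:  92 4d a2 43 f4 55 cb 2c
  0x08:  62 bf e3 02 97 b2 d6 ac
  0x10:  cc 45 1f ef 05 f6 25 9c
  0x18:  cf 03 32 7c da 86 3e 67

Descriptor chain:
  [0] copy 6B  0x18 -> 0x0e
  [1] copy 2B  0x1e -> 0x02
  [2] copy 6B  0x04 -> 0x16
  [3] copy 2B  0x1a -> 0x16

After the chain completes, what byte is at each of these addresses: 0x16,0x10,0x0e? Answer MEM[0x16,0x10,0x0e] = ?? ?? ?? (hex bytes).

MEM[0x16,0x10,0x0e] = 62 32 cf

#0 dst[0x0e+6] := {0xcf,0x03,0x32,0x7c,0xda,0x86}
#1 dst[0x02+2] := {0x3e,0x67}
#2 dst[0x16+6] := {0xf4,0x55,0xcb,0x2c,0x62,0xbf}
#3 dst[0x16+2] := {0x62,0xbf}
query mem[0x16]=0x62, mem[0x10]=0x32, mem[0x0e]=0xcf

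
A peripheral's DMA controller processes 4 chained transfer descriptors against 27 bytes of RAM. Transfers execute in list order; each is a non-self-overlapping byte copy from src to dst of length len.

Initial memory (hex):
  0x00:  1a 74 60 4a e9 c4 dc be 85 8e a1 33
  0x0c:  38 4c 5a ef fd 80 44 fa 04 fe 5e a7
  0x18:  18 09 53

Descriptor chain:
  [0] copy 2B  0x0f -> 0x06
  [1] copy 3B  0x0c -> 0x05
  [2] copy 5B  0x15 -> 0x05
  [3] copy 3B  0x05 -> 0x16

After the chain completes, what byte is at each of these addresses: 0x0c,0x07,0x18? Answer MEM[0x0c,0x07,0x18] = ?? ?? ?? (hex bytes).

MEM[0x0c,0x07,0x18] = 38 a7 a7

#0 dst[0x06+2] := {0xef,0xfd}
#1 dst[0x05+3] := {0x38,0x4c,0x5a}
#2 dst[0x05+5] := {0xfe,0x5e,0xa7,0x18,0x09}
#3 dst[0x16+3] := {0xfe,0x5e,0xa7}
query mem[0x0c]=0x38, mem[0x07]=0xa7, mem[0x18]=0xa7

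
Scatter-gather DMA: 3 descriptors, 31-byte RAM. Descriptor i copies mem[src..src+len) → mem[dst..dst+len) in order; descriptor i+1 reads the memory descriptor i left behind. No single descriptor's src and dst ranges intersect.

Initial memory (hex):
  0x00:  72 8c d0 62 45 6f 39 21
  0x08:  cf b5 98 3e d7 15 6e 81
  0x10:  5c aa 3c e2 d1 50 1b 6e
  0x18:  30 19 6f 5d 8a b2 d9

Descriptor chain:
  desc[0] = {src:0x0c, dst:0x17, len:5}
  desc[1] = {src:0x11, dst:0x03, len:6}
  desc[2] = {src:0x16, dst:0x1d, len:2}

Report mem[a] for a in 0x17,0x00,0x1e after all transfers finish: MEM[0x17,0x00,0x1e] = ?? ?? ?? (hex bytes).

MEM[0x17,0x00,0x1e] = d7 72 d7

[0] 0x0c->0x17 len=5 : d7 15 6e 81 5c
[1] 0x11->0x03 len=6 : aa 3c e2 d1 50 1b
[2] 0x16->0x1d len=2 : 1b d7
query mem[0x17]=0xd7, mem[0x00]=0x72, mem[0x1e]=0xd7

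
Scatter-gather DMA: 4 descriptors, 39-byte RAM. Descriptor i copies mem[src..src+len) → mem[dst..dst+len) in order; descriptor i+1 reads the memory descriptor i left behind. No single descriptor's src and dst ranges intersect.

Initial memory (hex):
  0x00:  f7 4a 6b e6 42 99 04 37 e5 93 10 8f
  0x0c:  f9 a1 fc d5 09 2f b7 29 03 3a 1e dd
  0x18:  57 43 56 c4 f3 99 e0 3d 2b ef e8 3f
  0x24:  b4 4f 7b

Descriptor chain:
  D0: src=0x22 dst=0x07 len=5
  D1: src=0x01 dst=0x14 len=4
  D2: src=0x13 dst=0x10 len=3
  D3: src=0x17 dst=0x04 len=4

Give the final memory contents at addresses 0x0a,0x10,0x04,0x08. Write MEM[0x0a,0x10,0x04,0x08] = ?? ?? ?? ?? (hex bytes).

[0] 0x22->0x07 len=5 : e8 3f b4 4f 7b
[1] 0x01->0x14 len=4 : 4a 6b e6 42
[2] 0x13->0x10 len=3 : 29 4a 6b
[3] 0x17->0x04 len=4 : 42 57 43 56
query mem[0x0a]=0x4f, mem[0x10]=0x29, mem[0x04]=0x42, mem[0x08]=0x3f

MEM[0x0a,0x10,0x04,0x08] = 4f 29 42 3f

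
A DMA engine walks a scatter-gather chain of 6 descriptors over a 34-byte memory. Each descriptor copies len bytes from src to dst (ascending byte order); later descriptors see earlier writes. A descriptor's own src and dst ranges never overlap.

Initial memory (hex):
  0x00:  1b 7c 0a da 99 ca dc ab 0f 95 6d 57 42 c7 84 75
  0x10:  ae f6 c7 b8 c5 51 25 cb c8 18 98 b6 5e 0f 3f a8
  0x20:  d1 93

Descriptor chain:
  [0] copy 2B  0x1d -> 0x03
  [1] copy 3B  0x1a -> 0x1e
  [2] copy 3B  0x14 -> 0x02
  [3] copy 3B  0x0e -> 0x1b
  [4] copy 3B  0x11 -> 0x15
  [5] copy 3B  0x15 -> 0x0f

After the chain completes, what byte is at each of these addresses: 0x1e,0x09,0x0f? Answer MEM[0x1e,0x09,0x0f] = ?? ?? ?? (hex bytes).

#0 dst[0x03+2] := {0x0f,0x3f}
#1 dst[0x1e+3] := {0x98,0xb6,0x5e}
#2 dst[0x02+3] := {0xc5,0x51,0x25}
#3 dst[0x1b+3] := {0x84,0x75,0xae}
#4 dst[0x15+3] := {0xf6,0xc7,0xb8}
#5 dst[0x0f+3] := {0xf6,0xc7,0xb8}
query mem[0x1e]=0x98, mem[0x09]=0x95, mem[0x0f]=0xf6

MEM[0x1e,0x09,0x0f] = 98 95 f6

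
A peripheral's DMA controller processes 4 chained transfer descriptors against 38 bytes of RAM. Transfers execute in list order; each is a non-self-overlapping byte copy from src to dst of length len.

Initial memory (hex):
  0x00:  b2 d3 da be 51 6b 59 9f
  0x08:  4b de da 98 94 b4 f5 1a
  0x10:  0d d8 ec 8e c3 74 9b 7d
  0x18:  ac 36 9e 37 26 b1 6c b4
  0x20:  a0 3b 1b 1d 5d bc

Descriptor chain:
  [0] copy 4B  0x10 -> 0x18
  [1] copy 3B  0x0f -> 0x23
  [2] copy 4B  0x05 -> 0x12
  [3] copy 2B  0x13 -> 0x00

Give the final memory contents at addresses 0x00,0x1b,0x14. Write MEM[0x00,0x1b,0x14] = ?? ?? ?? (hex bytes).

MEM[0x00,0x1b,0x14] = 59 8e 9f

[0] 0x10->0x18 len=4 : 0d d8 ec 8e
[1] 0x0f->0x23 len=3 : 1a 0d d8
[2] 0x05->0x12 len=4 : 6b 59 9f 4b
[3] 0x13->0x00 len=2 : 59 9f
query mem[0x00]=0x59, mem[0x1b]=0x8e, mem[0x14]=0x9f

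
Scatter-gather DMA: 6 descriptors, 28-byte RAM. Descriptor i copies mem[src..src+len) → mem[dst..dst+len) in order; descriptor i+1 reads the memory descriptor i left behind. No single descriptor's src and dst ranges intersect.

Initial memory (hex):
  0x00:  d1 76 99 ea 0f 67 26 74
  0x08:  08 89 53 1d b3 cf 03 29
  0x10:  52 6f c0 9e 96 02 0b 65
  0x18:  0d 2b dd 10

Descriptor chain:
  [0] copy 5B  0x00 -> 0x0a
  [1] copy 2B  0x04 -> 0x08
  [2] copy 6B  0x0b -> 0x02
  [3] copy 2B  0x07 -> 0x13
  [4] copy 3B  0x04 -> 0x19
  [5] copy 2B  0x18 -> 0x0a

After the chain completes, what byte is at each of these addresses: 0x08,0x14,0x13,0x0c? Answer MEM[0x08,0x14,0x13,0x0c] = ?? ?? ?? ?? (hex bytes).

MEM[0x08,0x14,0x13,0x0c] = 0f 0f 52 99

[0] 0x00->0x0a len=5 : d1 76 99 ea 0f
[1] 0x04->0x08 len=2 : 0f 67
[2] 0x0b->0x02 len=6 : 76 99 ea 0f 29 52
[3] 0x07->0x13 len=2 : 52 0f
[4] 0x04->0x19 len=3 : ea 0f 29
[5] 0x18->0x0a len=2 : 0d ea
query mem[0x08]=0x0f, mem[0x14]=0x0f, mem[0x13]=0x52, mem[0x0c]=0x99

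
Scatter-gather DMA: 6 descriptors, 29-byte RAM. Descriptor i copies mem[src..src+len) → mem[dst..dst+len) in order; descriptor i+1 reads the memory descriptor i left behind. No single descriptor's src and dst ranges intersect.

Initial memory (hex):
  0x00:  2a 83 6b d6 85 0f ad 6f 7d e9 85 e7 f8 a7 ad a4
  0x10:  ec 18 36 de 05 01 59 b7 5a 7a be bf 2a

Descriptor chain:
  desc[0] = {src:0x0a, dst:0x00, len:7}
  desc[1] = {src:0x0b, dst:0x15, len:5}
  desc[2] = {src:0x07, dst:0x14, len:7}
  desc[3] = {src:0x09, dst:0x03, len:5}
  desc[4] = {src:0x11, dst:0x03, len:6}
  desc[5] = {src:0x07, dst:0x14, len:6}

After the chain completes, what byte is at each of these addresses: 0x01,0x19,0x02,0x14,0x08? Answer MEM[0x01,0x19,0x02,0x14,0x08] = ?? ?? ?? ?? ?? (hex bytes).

D0: mem[0x00..0x06] <- [85 e7 f8 a7 ad a4 ec]
D1: mem[0x15..0x19] <- [e7 f8 a7 ad a4]
D2: mem[0x14..0x1a] <- [6f 7d e9 85 e7 f8 a7]
D3: mem[0x03..0x07] <- [e9 85 e7 f8 a7]
D4: mem[0x03..0x08] <- [18 36 de 6f 7d e9]
D5: mem[0x14..0x19] <- [7d e9 e9 85 e7 f8]
query mem[0x01]=0xe7, mem[0x19]=0xf8, mem[0x02]=0xf8, mem[0x14]=0x7d, mem[0x08]=0xe9

MEM[0x01,0x19,0x02,0x14,0x08] = e7 f8 f8 7d e9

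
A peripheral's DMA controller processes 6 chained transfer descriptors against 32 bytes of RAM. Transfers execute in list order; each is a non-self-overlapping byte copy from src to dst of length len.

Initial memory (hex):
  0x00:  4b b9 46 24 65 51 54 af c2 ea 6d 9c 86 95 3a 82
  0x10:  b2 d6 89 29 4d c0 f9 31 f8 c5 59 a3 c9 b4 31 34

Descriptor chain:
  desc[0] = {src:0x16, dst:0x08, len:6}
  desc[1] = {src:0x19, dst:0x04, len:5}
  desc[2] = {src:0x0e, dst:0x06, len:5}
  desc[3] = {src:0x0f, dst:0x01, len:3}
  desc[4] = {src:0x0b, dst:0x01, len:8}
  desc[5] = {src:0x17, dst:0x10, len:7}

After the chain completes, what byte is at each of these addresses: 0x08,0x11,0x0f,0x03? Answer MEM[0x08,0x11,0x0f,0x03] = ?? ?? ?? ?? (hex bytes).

MEM[0x08,0x11,0x0f,0x03] = 89 f8 82 a3

D0: mem[0x08..0x0d] <- [f9 31 f8 c5 59 a3]
D1: mem[0x04..0x08] <- [c5 59 a3 c9 b4]
D2: mem[0x06..0x0a] <- [3a 82 b2 d6 89]
D3: mem[0x01..0x03] <- [82 b2 d6]
D4: mem[0x01..0x08] <- [c5 59 a3 3a 82 b2 d6 89]
D5: mem[0x10..0x16] <- [31 f8 c5 59 a3 c9 b4]
query mem[0x08]=0x89, mem[0x11]=0xf8, mem[0x0f]=0x82, mem[0x03]=0xa3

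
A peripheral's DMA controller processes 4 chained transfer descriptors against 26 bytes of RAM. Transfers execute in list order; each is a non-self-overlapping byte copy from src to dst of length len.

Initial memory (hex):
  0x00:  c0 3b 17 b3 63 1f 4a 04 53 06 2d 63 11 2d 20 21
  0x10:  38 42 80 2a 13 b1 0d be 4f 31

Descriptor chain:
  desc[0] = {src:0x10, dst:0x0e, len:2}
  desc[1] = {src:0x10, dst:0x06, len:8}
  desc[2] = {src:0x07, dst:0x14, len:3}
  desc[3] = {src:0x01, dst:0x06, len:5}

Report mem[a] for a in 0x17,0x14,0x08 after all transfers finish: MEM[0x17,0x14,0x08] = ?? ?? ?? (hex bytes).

MEM[0x17,0x14,0x08] = be 42 b3

D0: mem[0x0e..0x0f] <- [38 42]
D1: mem[0x06..0x0d] <- [38 42 80 2a 13 b1 0d be]
D2: mem[0x14..0x16] <- [42 80 2a]
D3: mem[0x06..0x0a] <- [3b 17 b3 63 1f]
query mem[0x17]=0xbe, mem[0x14]=0x42, mem[0x08]=0xb3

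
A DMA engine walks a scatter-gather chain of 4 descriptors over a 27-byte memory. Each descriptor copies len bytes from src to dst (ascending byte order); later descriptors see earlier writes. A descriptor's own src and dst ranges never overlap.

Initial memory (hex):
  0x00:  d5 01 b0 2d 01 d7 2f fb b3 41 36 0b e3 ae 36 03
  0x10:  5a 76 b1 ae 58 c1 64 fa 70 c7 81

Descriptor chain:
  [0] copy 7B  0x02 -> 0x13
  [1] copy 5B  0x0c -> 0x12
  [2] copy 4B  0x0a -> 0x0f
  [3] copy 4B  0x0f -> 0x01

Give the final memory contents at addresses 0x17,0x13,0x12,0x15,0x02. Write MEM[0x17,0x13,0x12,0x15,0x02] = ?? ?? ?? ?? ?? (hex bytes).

MEM[0x17,0x13,0x12,0x15,0x02] = 2f ae ae 03 0b

  after D0: wrote 7B at 0x13 = b02d01d72ffbb3
  after D1: wrote 5B at 0x12 = e3ae36035a
  after D2: wrote 4B at 0x0f = 360be3ae
  after D3: wrote 4B at 0x01 = 360be3ae
query mem[0x17]=0x2f, mem[0x13]=0xae, mem[0x12]=0xae, mem[0x15]=0x03, mem[0x02]=0x0b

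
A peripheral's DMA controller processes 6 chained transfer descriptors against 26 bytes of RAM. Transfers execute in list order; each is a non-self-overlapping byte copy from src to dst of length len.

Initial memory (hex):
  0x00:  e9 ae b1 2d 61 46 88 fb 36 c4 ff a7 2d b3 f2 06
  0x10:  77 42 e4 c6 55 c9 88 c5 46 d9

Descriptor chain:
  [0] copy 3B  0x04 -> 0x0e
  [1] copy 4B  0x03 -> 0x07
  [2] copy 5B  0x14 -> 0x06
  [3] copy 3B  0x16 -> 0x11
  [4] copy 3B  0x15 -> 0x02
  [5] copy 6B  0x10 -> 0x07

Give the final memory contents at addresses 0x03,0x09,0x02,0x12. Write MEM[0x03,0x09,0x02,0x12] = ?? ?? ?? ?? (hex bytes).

MEM[0x03,0x09,0x02,0x12] = 88 c5 c9 c5

  after D0: wrote 3B at 0x0e = 614688
  after D1: wrote 4B at 0x07 = 2d614688
  after D2: wrote 5B at 0x06 = 55c988c546
  after D3: wrote 3B at 0x11 = 88c546
  after D4: wrote 3B at 0x02 = c988c5
  after D5: wrote 6B at 0x07 = 8888c54655c9
query mem[0x03]=0x88, mem[0x09]=0xc5, mem[0x02]=0xc9, mem[0x12]=0xc5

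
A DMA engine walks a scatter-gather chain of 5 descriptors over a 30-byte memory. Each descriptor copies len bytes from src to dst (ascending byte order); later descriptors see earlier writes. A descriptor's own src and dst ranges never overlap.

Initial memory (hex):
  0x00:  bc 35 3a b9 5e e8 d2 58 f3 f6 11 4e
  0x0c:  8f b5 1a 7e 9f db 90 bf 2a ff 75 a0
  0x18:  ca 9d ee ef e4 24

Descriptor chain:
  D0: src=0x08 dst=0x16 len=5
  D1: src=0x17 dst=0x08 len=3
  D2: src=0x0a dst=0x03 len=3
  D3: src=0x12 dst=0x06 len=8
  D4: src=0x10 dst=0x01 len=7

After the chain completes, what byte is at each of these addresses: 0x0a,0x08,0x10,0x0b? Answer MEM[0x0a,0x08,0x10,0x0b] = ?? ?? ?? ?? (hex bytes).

[0] 0x08->0x16 len=5 : f3 f6 11 4e 8f
[1] 0x17->0x08 len=3 : f6 11 4e
[2] 0x0a->0x03 len=3 : 4e 4e 8f
[3] 0x12->0x06 len=8 : 90 bf 2a ff f3 f6 11 4e
[4] 0x10->0x01 len=7 : 9f db 90 bf 2a ff f3
query mem[0x0a]=0xf3, mem[0x08]=0x2a, mem[0x10]=0x9f, mem[0x0b]=0xf6

MEM[0x0a,0x08,0x10,0x0b] = f3 2a 9f f6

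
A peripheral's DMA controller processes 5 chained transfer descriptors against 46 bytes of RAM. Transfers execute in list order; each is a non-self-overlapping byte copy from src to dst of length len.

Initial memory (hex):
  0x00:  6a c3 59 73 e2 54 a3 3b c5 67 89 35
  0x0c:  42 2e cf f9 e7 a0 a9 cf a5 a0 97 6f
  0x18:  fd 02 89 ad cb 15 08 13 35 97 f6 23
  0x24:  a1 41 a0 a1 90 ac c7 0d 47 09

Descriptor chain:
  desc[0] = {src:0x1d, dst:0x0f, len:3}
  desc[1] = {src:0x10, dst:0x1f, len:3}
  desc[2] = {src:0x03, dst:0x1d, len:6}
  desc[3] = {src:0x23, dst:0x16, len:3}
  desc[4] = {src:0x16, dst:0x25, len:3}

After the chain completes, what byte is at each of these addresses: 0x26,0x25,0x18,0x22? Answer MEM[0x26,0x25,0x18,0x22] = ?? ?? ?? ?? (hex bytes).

  after D0: wrote 3B at 0x0f = 150813
  after D1: wrote 3B at 0x1f = 0813a9
  after D2: wrote 6B at 0x1d = 73e254a33bc5
  after D3: wrote 3B at 0x16 = 23a141
  after D4: wrote 3B at 0x25 = 23a141
query mem[0x26]=0xa1, mem[0x25]=0x23, mem[0x18]=0x41, mem[0x22]=0xc5

MEM[0x26,0x25,0x18,0x22] = a1 23 41 c5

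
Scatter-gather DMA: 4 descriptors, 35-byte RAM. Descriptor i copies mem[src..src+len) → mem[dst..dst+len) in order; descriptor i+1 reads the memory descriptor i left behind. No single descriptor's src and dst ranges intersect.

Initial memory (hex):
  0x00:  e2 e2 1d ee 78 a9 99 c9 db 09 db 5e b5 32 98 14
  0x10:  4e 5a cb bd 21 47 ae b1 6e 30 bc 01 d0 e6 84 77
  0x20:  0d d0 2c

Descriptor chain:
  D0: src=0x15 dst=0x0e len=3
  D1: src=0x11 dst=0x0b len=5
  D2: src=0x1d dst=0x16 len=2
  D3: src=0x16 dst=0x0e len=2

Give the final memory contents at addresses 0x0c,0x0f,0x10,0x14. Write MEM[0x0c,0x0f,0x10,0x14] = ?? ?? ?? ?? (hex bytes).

MEM[0x0c,0x0f,0x10,0x14] = cb 84 b1 21

[0] 0x15->0x0e len=3 : 47 ae b1
[1] 0x11->0x0b len=5 : 5a cb bd 21 47
[2] 0x1d->0x16 len=2 : e6 84
[3] 0x16->0x0e len=2 : e6 84
query mem[0x0c]=0xcb, mem[0x0f]=0x84, mem[0x10]=0xb1, mem[0x14]=0x21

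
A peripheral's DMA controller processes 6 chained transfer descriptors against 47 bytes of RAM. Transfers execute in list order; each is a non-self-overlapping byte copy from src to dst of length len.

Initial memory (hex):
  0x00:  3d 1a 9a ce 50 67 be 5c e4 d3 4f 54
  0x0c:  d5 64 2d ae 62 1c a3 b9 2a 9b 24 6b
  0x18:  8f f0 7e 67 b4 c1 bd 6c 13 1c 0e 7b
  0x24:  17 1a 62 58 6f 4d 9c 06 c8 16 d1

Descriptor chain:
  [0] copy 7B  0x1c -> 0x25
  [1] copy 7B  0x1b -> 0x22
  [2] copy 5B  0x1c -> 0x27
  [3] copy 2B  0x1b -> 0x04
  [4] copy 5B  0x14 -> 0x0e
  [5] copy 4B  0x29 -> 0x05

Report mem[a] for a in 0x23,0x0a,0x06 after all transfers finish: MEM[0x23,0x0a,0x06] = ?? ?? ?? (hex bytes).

MEM[0x23,0x0a,0x06] = b4 4f 6c

#0 dst[0x25+7] := {0xb4,0xc1,0xbd,0x6c,0x13,0x1c,0x0e}
#1 dst[0x22+7] := {0x67,0xb4,0xc1,0xbd,0x6c,0x13,0x1c}
#2 dst[0x27+5] := {0xb4,0xc1,0xbd,0x6c,0x13}
#3 dst[0x04+2] := {0x67,0xb4}
#4 dst[0x0e+5] := {0x2a,0x9b,0x24,0x6b,0x8f}
#5 dst[0x05+4] := {0xbd,0x6c,0x13,0xc8}
query mem[0x23]=0xb4, mem[0x0a]=0x4f, mem[0x06]=0x6c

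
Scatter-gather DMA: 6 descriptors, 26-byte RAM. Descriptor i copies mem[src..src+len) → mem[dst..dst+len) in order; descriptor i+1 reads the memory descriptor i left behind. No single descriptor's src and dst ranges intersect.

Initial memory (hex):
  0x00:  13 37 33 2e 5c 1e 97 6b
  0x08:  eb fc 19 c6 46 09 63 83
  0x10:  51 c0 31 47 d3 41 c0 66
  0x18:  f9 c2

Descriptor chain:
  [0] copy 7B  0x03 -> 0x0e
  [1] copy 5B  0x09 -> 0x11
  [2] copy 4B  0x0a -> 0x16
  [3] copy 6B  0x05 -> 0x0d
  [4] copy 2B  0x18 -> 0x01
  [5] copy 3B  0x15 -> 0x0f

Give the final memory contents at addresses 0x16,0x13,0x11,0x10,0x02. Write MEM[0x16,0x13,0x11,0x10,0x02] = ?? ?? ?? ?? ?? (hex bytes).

  after D0: wrote 7B at 0x0e = 2e5c1e976bebfc
  after D1: wrote 5B at 0x11 = fc19c64609
  after D2: wrote 4B at 0x16 = 19c64609
  after D3: wrote 6B at 0x0d = 1e976bebfc19
  after D4: wrote 2B at 0x01 = 4609
  after D5: wrote 3B at 0x0f = 0919c6
query mem[0x16]=0x19, mem[0x13]=0xc6, mem[0x11]=0xc6, mem[0x10]=0x19, mem[0x02]=0x09

MEM[0x16,0x13,0x11,0x10,0x02] = 19 c6 c6 19 09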